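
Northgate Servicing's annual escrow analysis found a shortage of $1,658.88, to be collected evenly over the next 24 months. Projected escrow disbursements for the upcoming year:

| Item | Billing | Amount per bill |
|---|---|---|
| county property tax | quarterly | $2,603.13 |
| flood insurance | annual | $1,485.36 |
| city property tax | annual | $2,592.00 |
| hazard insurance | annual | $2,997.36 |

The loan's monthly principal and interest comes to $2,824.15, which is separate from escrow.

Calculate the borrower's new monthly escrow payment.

$1,526.39

County property tax = $2,603.13 × 4 = $10,412.52 per year
Flood insurance = $1,485.36 per year
City property tax = $2,592.00 per year
Hazard insurance = $2,997.36 per year
Yearly total = $17,487.24
Monthly = $17,487.24 ÷ 12 = $1,457.27
Shortage per month = $1,658.88 / 24 = $69.12
Adjusted monthly = $1,457.27 + $69.12 = $1,526.39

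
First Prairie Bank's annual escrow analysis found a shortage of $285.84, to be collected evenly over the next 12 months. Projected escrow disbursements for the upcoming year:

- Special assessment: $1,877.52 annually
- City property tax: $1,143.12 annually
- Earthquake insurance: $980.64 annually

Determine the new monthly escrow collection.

$357.26

Special assessment: $1,877.52 per year
City property tax: $1,143.12 per year
Earthquake insurance: $980.64 per year
Combined annual = $4,001.28
Monthly escrow = $4,001.28 ÷ 12 = $333.44
Shortage spread = $285.84 / 12 = $23.82/mo
New monthly escrow = $333.44 + $23.82 = $357.26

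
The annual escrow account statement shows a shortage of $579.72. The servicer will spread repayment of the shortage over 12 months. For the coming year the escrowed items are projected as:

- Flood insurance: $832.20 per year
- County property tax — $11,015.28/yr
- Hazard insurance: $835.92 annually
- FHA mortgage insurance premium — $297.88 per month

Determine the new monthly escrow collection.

Flood insurance: $832.20/yr
County property tax: $11,015.28/yr
Hazard insurance: $835.92/yr
FHA mortgage insurance premium: $297.88 × 12 = $3,574.56/yr
Total per year = $16,257.96
Base monthly escrow = $16,257.96 / 12 = $1,354.83
Shortage spread = $579.72 ÷ 12 = $48.31/mo
Adjusted monthly = $1,354.83 + $48.31 = $1,403.14

$1,403.14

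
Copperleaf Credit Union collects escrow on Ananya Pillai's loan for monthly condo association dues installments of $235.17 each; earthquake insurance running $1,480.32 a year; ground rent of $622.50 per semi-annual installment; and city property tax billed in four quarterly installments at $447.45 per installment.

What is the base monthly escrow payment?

$611.43

Condo association dues — $235.17 × 12 = $2,822.04/yr
Earthquake insurance — $1,480.32/yr
Ground rent — $622.50 × 2 = $1,245.00/yr
City property tax — $447.45 × 4 = $1,789.80/yr
Combined annual = $7,337.16
Per month = $7,337.16 ÷ 12 = $611.43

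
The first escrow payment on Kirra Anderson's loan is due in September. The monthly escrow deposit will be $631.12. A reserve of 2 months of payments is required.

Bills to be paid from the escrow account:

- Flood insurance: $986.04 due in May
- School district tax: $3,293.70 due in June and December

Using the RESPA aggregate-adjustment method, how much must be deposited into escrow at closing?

$2,524.48

Cushion = 2 × $631.12 = $1,262.24
Trial balance (start $0, +$631.12 each month, − disbursements):
  Sep: +$631.12 → $631.12
  Oct: +$631.12 → $1,262.24
  Nov: +$631.12 → $1,893.36
  Dec: +$631.12 − $3,293.70 → -$769.22
  Jan: +$631.12 → -$138.10
  Feb: +$631.12 → $493.02
  Mar: +$631.12 → $1,124.14
  Apr: +$631.12 → $1,755.26
  May: +$631.12 − $986.04 → $1,400.34
  Jun: +$631.12 − $3,293.70 → -$1,262.24
  Jul: +$631.12 → -$631.12
  Aug: +$631.12 → $0.00
Lowest trial balance = -$1,262.24 (Jun)
Initial deposit = cushion − low point = $1,262.24 − (-$1,262.24) = $2,524.48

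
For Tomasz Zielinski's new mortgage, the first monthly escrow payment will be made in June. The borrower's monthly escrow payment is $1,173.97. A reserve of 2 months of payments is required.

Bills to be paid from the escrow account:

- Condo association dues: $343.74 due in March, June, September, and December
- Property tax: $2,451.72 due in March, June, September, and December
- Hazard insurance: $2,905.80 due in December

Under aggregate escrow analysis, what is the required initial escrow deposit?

$5,422.33

Cushion = 2 × $1,173.97 = $2,347.94
Trial balance (start $0, +$1,173.97 each month, − disbursements):
  Jun: +$1,173.97 − $2,795.46 → -$1,621.49
  Jul: +$1,173.97 → -$447.52
  Aug: +$1,173.97 → $726.45
  Sep: +$1,173.97 − $2,795.46 → -$895.04
  Oct: +$1,173.97 → $278.93
  Nov: +$1,173.97 → $1,452.90
  Dec: +$1,173.97 − $5,701.26 → -$3,074.39
  Jan: +$1,173.97 → -$1,900.42
  Feb: +$1,173.97 → -$726.45
  Mar: +$1,173.97 − $2,795.46 → -$2,347.94
  Apr: +$1,173.97 → -$1,173.97
  May: +$1,173.97 → $0.00
Lowest trial balance = -$3,074.39 (Dec)
Initial deposit = cushion − low point = $2,347.94 − (-$3,074.39) = $5,422.33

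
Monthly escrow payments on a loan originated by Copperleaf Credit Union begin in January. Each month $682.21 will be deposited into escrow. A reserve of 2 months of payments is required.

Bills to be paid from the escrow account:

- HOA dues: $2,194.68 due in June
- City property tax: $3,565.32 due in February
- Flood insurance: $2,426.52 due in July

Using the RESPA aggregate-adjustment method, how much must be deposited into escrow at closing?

$4,775.47

Cushion = 2 × $682.21 = $1,364.42
Trial balance (start $0, +$682.21 each month, − disbursements):
  Jan: +$682.21 → $682.21
  Feb: +$682.21 − $3,565.32 → -$2,200.90
  Mar: +$682.21 → -$1,518.69
  Apr: +$682.21 → -$836.48
  May: +$682.21 → -$154.27
  Jun: +$682.21 − $2,194.68 → -$1,666.74
  Jul: +$682.21 − $2,426.52 → -$3,411.05
  Aug: +$682.21 → -$2,728.84
  Sep: +$682.21 → -$2,046.63
  Oct: +$682.21 → -$1,364.42
  Nov: +$682.21 → -$682.21
  Dec: +$682.21 → $0.00
Lowest trial balance = -$3,411.05 (Jul)
Initial deposit = cushion − low point = $1,364.42 − (-$3,411.05) = $4,775.47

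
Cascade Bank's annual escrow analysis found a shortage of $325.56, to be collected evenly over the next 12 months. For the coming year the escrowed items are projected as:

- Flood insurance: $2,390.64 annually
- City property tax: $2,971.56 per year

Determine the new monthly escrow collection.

Flood insurance = $2,390.64 annually
City property tax = $2,971.56 annually
Annual escrow total = $2,390.64 + $2,971.56 = $5,362.20
Monthly = $5,362.20 ÷ 12 = $446.85
Shortage spread = $325.56 ÷ 12 = $27.13/mo
New monthly escrow = $446.85 + $27.13 = $473.98

$473.98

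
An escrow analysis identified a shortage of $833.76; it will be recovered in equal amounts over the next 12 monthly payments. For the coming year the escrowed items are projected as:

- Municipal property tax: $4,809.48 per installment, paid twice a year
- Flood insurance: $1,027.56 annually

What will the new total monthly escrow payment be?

$956.69

Municipal property tax — $4,809.48 × 2 = $9,618.96 annually
Flood insurance — $1,027.56 annually
Total per year = $9,618.96 + $1,027.56 = $10,646.52
Monthly escrow = $10,646.52 ÷ 12 = $887.21
Shortage spread = $833.76 / 12 = $69.48/mo
Adjusted monthly = $887.21 + $69.48 = $956.69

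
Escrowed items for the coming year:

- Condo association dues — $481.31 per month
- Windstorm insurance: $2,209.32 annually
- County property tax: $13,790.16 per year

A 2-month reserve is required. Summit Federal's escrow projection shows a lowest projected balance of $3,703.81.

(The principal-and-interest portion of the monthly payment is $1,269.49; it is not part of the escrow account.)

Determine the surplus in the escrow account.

$74.61

Condo association dues = $481.31 × 12 = $5,775.72
Windstorm insurance = $2,209.32
County property tax = $13,790.16
Yearly total = $5,775.72 + $2,209.32 + $13,790.16 = $21,775.20
Per month = $21,775.20 ÷ 12 = $1,814.60
Required reserve = 2 × $1,814.60 = $3,629.20
Surplus = $3,703.81 − $3,629.20 = $74.61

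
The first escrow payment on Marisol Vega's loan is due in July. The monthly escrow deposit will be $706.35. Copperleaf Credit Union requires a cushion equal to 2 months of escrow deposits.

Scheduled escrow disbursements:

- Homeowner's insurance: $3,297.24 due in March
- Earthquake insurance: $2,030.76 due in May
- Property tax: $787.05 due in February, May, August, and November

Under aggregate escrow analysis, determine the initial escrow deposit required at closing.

Cushion = 2 × $706.35 = $1,412.70
Trial balance (start $0, +$706.35 each month, − disbursements):
  Jul: +$706.35 → $706.35
  Aug: +$706.35 − $787.05 → $625.65
  Sep: +$706.35 → $1,332.00
  Oct: +$706.35 → $2,038.35
  Nov: +$706.35 − $787.05 → $1,957.65
  Dec: +$706.35 → $2,664.00
  Jan: +$706.35 → $3,370.35
  Feb: +$706.35 − $787.05 → $3,289.65
  Mar: +$706.35 − $3,297.24 → $698.76
  Apr: +$706.35 → $1,405.11
  May: +$706.35 − $2,817.81 → -$706.35
  Jun: +$706.35 → $0.00
Lowest trial balance = -$706.35 (May)
Initial deposit = cushion − low point = $1,412.70 − (-$706.35) = $2,119.05

$2,119.05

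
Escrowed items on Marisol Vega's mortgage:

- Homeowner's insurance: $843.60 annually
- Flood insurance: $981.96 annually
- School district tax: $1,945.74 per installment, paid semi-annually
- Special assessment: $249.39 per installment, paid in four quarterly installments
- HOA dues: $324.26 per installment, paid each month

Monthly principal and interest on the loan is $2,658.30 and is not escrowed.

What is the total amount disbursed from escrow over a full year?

Homeowner's insurance: $843.60
Flood insurance: $981.96
School district tax: $1,945.74 × 2 = $3,891.48
Special assessment: $249.39 × 4 = $997.56
HOA dues: $324.26 × 12 = $3,891.12
Total annual escrow = $843.60 + $981.96 + $3,891.48 + $997.56 + $3,891.12 = $10,605.72

$10,605.72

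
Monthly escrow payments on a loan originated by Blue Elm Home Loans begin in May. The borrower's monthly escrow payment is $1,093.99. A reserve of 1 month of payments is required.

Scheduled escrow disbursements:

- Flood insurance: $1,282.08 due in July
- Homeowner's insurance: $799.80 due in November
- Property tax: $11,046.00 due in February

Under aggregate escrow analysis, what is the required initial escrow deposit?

Cushion = 1 × $1,093.99 = $1,093.99
Trial balance (start $0, +$1,093.99 each month, − disbursements):
  May: +$1,093.99 → $1,093.99
  Jun: +$1,093.99 → $2,187.98
  Jul: +$1,093.99 − $1,282.08 → $1,999.89
  Aug: +$1,093.99 → $3,093.88
  Sep: +$1,093.99 → $4,187.87
  Oct: +$1,093.99 → $5,281.86
  Nov: +$1,093.99 − $799.80 → $5,576.05
  Dec: +$1,093.99 → $6,670.04
  Jan: +$1,093.99 → $7,764.03
  Feb: +$1,093.99 − $11,046.00 → -$2,187.98
  Mar: +$1,093.99 → -$1,093.99
  Apr: +$1,093.99 → $0.00
Lowest trial balance = -$2,187.98 (Feb)
Initial deposit = cushion − low point = $1,093.99 − (-$2,187.98) = $3,281.97

$3,281.97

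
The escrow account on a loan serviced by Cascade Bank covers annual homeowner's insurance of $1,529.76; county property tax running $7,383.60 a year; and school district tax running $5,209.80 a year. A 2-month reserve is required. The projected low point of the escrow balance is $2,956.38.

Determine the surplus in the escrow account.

Homeowner's insurance = $1,529.76 per year
County property tax = $7,383.60 per year
School district tax = $5,209.80 per year
Annual escrow total = $1,529.76 + $7,383.60 + $5,209.80 = $14,123.16
Per month = $14,123.16 / 12 = $1,176.93
Required reserve = 2 × $1,176.93 = $2,353.86
Surplus = $2,956.38 − $2,353.86 = $602.52

$602.52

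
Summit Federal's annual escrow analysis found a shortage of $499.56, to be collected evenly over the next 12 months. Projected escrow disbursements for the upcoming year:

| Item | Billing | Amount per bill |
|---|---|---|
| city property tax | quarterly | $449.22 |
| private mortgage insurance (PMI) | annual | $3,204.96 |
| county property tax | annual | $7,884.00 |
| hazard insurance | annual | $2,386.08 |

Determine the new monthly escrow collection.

$1,314.29

City property tax: $449.22 × 4 = $1,796.88
Private mortgage insurance (PMI): $3,204.96
County property tax: $7,884.00
Hazard insurance: $2,386.08
Combined annual = $1,796.88 + $3,204.96 + $7,884.00 + $2,386.08 = $15,271.92
Base monthly escrow = $15,271.92 ÷ 12 = $1,272.66
Shortage per month = $499.56 / 12 = $41.63
Adjusted monthly = $1,272.66 + $41.63 = $1,314.29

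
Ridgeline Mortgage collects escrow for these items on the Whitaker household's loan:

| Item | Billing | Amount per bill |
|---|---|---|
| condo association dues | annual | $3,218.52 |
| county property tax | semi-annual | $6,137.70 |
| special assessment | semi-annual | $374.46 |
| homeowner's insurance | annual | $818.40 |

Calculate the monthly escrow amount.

Condo association dues — $3,218.52
County property tax — $6,137.70 × 2 = $12,275.40
Special assessment — $374.46 × 2 = $748.92
Homeowner's insurance — $818.40
Annual escrow total = $17,061.24
Per month = $17,061.24 / 12 = $1,421.77

$1,421.77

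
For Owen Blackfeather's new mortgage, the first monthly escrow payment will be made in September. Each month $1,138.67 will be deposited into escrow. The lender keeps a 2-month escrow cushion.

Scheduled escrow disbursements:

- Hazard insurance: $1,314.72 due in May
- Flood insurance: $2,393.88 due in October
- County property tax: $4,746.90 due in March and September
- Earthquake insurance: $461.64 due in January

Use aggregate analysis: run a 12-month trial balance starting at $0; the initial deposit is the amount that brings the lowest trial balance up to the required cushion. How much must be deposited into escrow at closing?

Cushion = 2 × $1,138.67 = $2,277.34
Trial balance (start $0, +$1,138.67 each month, − disbursements):
  Sep: +$1,138.67 − $4,746.90 → -$3,608.23
  Oct: +$1,138.67 − $2,393.88 → -$4,863.44
  Nov: +$1,138.67 → -$3,724.77
  Dec: +$1,138.67 → -$2,586.10
  Jan: +$1,138.67 − $461.64 → -$1,909.07
  Feb: +$1,138.67 → -$770.40
  Mar: +$1,138.67 − $4,746.90 → -$4,378.63
  Apr: +$1,138.67 → -$3,239.96
  May: +$1,138.67 − $1,314.72 → -$3,416.01
  Jun: +$1,138.67 → -$2,277.34
  Jul: +$1,138.67 → -$1,138.67
  Aug: +$1,138.67 → $0.00
Lowest trial balance = -$4,863.44 (Oct)
Initial deposit = cushion − low point = $2,277.34 − (-$4,863.44) = $7,140.78

$7,140.78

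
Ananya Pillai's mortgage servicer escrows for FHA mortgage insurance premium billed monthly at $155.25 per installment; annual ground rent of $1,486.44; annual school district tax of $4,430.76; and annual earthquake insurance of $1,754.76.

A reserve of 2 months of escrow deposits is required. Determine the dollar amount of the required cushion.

FHA mortgage insurance premium: $155.25 × 12 = $1,863.00 annually
Ground rent: $1,486.44 annually
School district tax: $4,430.76 annually
Earthquake insurance: $1,754.76 annually
Annual escrow total = $1,863.00 + $1,486.44 + $4,430.76 + $1,754.76 = $9,534.96
Per month = $9,534.96 ÷ 12 = $794.58
Required cushion = 2 × $794.58 = $1,589.16

$1,589.16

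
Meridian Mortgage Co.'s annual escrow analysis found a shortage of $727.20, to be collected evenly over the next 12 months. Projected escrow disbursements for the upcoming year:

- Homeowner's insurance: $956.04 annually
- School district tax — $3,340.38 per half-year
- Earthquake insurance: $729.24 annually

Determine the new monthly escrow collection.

Homeowner's insurance = $956.04 per year
School district tax = $3,340.38 × 2 = $6,680.76 per year
Earthquake insurance = $729.24 per year
Yearly total = $956.04 + $6,680.76 + $729.24 = $8,366.04
Per month = $8,366.04 ÷ 12 = $697.17
Shortage spread = $727.20 / 12 = $60.60/mo
Adjusted monthly = $697.17 + $60.60 = $757.77

$757.77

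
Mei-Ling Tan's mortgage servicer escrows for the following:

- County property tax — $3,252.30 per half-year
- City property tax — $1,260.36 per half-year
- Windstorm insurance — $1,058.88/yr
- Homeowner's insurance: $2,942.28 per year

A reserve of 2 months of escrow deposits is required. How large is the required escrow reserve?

$2,171.08

County property tax: $3,252.30 × 2 = $6,504.60/yr
City property tax: $1,260.36 × 2 = $2,520.72/yr
Windstorm insurance: $1,058.88/yr
Homeowner's insurance: $2,942.28/yr
Total annual escrow = $13,026.48
Monthly = $13,026.48 / 12 = $1,085.54
Required cushion = 2 × $1,085.54 = $2,171.08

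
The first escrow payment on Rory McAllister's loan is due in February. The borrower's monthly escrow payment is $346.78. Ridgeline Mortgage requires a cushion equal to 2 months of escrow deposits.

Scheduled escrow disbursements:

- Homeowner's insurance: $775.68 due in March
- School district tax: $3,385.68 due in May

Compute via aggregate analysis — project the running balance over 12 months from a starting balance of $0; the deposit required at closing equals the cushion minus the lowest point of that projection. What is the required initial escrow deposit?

Cushion = 2 × $346.78 = $693.56
Trial balance (start $0, +$346.78 each month, − disbursements):
  Feb: +$346.78 → $346.78
  Mar: +$346.78 − $775.68 → -$82.12
  Apr: +$346.78 → $264.66
  May: +$346.78 − $3,385.68 → -$2,774.24
  Jun: +$346.78 → -$2,427.46
  Jul: +$346.78 → -$2,080.68
  Aug: +$346.78 → -$1,733.90
  Sep: +$346.78 → -$1,387.12
  Oct: +$346.78 → -$1,040.34
  Nov: +$346.78 → -$693.56
  Dec: +$346.78 → -$346.78
  Jan: +$346.78 → $0.00
Lowest trial balance = -$2,774.24 (May)
Initial deposit = cushion − low point = $693.56 − (-$2,774.24) = $3,467.80

$3,467.80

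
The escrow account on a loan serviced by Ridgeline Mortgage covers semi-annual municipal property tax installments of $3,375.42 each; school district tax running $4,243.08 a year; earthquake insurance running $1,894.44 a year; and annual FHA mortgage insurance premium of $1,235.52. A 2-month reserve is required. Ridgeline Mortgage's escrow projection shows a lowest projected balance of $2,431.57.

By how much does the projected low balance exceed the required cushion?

$77.59

Municipal property tax: $3,375.42 × 2 = $6,750.84/yr
School district tax: $4,243.08/yr
Earthquake insurance: $1,894.44/yr
FHA mortgage insurance premium: $1,235.52/yr
Total per year = $14,123.88
Monthly escrow = $14,123.88 / 12 = $1,176.99
Required cushion = 2 × $1,176.99 = $2,353.98
Surplus = $2,431.57 − $2,353.98 = $77.59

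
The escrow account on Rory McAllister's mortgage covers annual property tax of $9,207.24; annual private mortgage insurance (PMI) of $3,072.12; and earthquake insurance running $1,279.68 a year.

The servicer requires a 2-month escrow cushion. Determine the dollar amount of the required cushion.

Property tax = $9,207.24/yr
Private mortgage insurance (PMI) = $3,072.12/yr
Earthquake insurance = $1,279.68/yr
Total per year = $13,559.04
Monthly = $13,559.04 ÷ 12 = $1,129.92
Required cushion = 2 × $1,129.92 = $2,259.84

$2,259.84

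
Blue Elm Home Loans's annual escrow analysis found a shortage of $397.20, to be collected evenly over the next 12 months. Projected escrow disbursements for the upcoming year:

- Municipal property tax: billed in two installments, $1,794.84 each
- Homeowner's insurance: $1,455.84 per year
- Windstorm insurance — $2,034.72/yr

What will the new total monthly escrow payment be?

Municipal property tax — $1,794.84 × 2 = $3,589.68
Homeowner's insurance — $1,455.84
Windstorm insurance — $2,034.72
Total per year = $3,589.68 + $1,455.84 + $2,034.72 = $7,080.24
Per month = $7,080.24 / 12 = $590.02
Monthly shortage recovery: $397.20 ÷ 12 = $33.10
Adjusted monthly = $590.02 + $33.10 = $623.12

$623.12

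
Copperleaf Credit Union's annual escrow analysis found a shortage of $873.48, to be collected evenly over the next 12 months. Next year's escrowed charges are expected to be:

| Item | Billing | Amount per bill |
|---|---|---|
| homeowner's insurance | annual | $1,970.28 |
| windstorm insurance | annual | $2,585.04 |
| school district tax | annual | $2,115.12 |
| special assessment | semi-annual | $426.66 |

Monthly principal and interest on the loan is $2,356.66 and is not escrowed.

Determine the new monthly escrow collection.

Homeowner's insurance = $1,970.28
Windstorm insurance = $2,585.04
School district tax = $2,115.12
Special assessment = $426.66 × 2 = $853.32
Combined annual = $1,970.28 + $2,585.04 + $2,115.12 + $853.32 = $7,523.76
Base monthly escrow = $7,523.76 ÷ 12 = $626.98
Monthly shortage recovery: $873.48 ÷ 12 = $72.79
Adjusted monthly = $626.98 + $72.79 = $699.77

$699.77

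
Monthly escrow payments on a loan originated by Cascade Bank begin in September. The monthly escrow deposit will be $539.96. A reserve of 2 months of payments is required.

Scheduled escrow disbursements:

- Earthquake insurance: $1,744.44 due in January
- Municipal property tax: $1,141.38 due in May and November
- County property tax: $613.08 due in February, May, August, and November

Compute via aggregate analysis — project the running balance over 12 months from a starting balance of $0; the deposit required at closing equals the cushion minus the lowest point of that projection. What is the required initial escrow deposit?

Cushion = 2 × $539.96 = $1,079.92
Trial balance (start $0, +$539.96 each month, − disbursements):
  Sep: +$539.96 → $539.96
  Oct: +$539.96 → $1,079.92
  Nov: +$539.96 − $1,754.46 → -$134.58
  Dec: +$539.96 → $405.38
  Jan: +$539.96 − $1,744.44 → -$799.10
  Feb: +$539.96 − $613.08 → -$872.22
  Mar: +$539.96 → -$332.26
  Apr: +$539.96 → $207.70
  May: +$539.96 − $1,754.46 → -$1,006.80
  Jun: +$539.96 → -$466.84
  Jul: +$539.96 → $73.12
  Aug: +$539.96 − $613.08 → $0.00
Lowest trial balance = -$1,006.80 (May)
Initial deposit = cushion − low point = $1,079.92 − (-$1,006.80) = $2,086.72

$2,086.72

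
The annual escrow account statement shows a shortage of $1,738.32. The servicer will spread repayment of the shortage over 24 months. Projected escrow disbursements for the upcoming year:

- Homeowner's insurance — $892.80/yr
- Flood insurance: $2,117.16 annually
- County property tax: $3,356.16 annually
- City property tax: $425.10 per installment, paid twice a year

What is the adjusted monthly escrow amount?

Homeowner's insurance — $892.80 annually
Flood insurance — $2,117.16 annually
County property tax — $3,356.16 annually
City property tax — $425.10 × 2 = $850.20 annually
Total annual escrow = $7,216.32
Base monthly escrow = $7,216.32 / 12 = $601.36
Monthly shortage recovery: $1,738.32 ÷ 24 = $72.43
Adjusted monthly = $601.36 + $72.43 = $673.79

$673.79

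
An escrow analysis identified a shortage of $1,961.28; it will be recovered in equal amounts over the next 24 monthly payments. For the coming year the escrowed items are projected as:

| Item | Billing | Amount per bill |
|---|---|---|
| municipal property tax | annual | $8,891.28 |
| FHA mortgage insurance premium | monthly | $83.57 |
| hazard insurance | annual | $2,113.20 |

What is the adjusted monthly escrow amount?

$1,082.33

Municipal property tax = $8,891.28 annually
FHA mortgage insurance premium = $83.57 × 12 = $1,002.84 annually
Hazard insurance = $2,113.20 annually
Total annual escrow = $8,891.28 + $1,002.84 + $2,113.20 = $12,007.32
Monthly = $12,007.32 ÷ 12 = $1,000.61
Shortage per month = $1,961.28 / 24 = $81.72
New monthly escrow = $1,000.61 + $81.72 = $1,082.33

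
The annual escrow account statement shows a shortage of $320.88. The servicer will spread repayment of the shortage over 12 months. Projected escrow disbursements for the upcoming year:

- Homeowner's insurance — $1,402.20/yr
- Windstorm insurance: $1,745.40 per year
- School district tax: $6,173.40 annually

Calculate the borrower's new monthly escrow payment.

Homeowner's insurance: $1,402.20 annually
Windstorm insurance: $1,745.40 annually
School district tax: $6,173.40 annually
Yearly total = $1,402.20 + $1,745.40 + $6,173.40 = $9,321.00
Per month = $9,321.00 ÷ 12 = $776.75
Shortage spread = $320.88 / 12 = $26.74/mo
Adjusted monthly = $776.75 + $26.74 = $803.49

$803.49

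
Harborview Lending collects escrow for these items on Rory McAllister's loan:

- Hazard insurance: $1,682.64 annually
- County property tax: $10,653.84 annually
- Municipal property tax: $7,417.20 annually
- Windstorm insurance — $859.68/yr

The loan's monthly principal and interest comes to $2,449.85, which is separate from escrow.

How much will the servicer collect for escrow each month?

$1,717.78

Hazard insurance — $1,682.64 annually
County property tax — $10,653.84 annually
Municipal property tax — $7,417.20 annually
Windstorm insurance — $859.68 annually
Combined annual = $1,682.64 + $10,653.84 + $7,417.20 + $859.68 = $20,613.36
Monthly = $20,613.36 ÷ 12 = $1,717.78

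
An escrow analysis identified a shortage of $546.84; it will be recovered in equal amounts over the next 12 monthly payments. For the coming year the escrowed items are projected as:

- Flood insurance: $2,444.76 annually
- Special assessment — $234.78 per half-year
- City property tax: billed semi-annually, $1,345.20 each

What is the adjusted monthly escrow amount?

$512.63

Flood insurance — $2,444.76
Special assessment — $234.78 × 2 = $469.56
City property tax — $1,345.20 × 2 = $2,690.40
Combined annual = $2,444.76 + $469.56 + $2,690.40 = $5,604.72
Monthly = $5,604.72 ÷ 12 = $467.06
Shortage per month = $546.84 / 12 = $45.57
New monthly escrow = $467.06 + $45.57 = $512.63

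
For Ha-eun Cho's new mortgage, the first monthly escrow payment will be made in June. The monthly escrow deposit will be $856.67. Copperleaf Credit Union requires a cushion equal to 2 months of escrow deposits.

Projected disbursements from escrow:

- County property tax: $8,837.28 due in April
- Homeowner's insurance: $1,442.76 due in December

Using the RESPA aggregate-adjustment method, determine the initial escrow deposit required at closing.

Cushion = 2 × $856.67 = $1,713.34
Trial balance (start $0, +$856.67 each month, − disbursements):
  Jun: +$856.67 → $856.67
  Jul: +$856.67 → $1,713.34
  Aug: +$856.67 → $2,570.01
  Sep: +$856.67 → $3,426.68
  Oct: +$856.67 → $4,283.35
  Nov: +$856.67 → $5,140.02
  Dec: +$856.67 − $1,442.76 → $4,553.93
  Jan: +$856.67 → $5,410.60
  Feb: +$856.67 → $6,267.27
  Mar: +$856.67 → $7,123.94
  Apr: +$856.67 − $8,837.28 → -$856.67
  May: +$856.67 → $0.00
Lowest trial balance = -$856.67 (Apr)
Initial deposit = cushion − low point = $1,713.34 − (-$856.67) = $2,570.01

$2,570.01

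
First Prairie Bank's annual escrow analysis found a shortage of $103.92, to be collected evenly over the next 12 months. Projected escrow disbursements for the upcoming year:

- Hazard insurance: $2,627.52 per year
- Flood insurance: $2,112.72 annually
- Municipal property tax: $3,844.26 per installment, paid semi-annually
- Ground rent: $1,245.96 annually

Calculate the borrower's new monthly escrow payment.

$1,148.22

Hazard insurance = $2,627.52/yr
Flood insurance = $2,112.72/yr
Municipal property tax = $3,844.26 × 2 = $7,688.52/yr
Ground rent = $1,245.96/yr
Combined annual = $2,627.52 + $2,112.72 + $7,688.52 + $1,245.96 = $13,674.72
Monthly escrow = $13,674.72 / 12 = $1,139.56
Shortage per month = $103.92 / 12 = $8.66
New monthly escrow = $1,139.56 + $8.66 = $1,148.22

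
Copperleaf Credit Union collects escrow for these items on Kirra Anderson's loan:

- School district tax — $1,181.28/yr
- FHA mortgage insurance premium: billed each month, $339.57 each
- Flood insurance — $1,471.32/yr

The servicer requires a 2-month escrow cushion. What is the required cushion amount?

$1,121.24

School district tax: $1,181.28 annually
FHA mortgage insurance premium: $339.57 × 12 = $4,074.84 annually
Flood insurance: $1,471.32 annually
Combined annual = $6,727.44
Base monthly escrow = $6,727.44 / 12 = $560.62
Required cushion = 2 × $560.62 = $1,121.24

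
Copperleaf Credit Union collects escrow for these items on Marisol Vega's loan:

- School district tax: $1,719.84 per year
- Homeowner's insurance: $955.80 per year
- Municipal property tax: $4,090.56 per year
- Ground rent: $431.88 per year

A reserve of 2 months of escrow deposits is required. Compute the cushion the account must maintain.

$1,199.68

School district tax — $1,719.84/yr
Homeowner's insurance — $955.80/yr
Municipal property tax — $4,090.56/yr
Ground rent — $431.88/yr
Total per year = $1,719.84 + $955.80 + $4,090.56 + $431.88 = $7,198.08
Base monthly escrow = $7,198.08 ÷ 12 = $599.84
Cushion = 2 × $599.84 = $1,199.68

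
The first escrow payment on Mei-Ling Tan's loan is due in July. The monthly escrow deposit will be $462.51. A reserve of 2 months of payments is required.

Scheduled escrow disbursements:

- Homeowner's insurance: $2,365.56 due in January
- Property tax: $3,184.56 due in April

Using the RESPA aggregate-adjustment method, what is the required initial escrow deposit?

$1,850.04

Cushion = 2 × $462.51 = $925.02
Trial balance (start $0, +$462.51 each month, − disbursements):
  Jul: +$462.51 → $462.51
  Aug: +$462.51 → $925.02
  Sep: +$462.51 → $1,387.53
  Oct: +$462.51 → $1,850.04
  Nov: +$462.51 → $2,312.55
  Dec: +$462.51 → $2,775.06
  Jan: +$462.51 − $2,365.56 → $872.01
  Feb: +$462.51 → $1,334.52
  Mar: +$462.51 → $1,797.03
  Apr: +$462.51 − $3,184.56 → -$925.02
  May: +$462.51 → -$462.51
  Jun: +$462.51 → $0.00
Lowest trial balance = -$925.02 (Apr)
Initial deposit = cushion − low point = $925.02 − (-$925.02) = $1,850.04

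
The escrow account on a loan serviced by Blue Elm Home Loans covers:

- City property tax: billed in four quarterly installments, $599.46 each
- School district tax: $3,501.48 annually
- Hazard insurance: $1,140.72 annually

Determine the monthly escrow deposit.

$586.67

City property tax — $599.46 × 4 = $2,397.84/yr
School district tax — $3,501.48/yr
Hazard insurance — $1,140.72/yr
Total per year = $2,397.84 + $3,501.48 + $1,140.72 = $7,040.04
Per month = $7,040.04 ÷ 12 = $586.67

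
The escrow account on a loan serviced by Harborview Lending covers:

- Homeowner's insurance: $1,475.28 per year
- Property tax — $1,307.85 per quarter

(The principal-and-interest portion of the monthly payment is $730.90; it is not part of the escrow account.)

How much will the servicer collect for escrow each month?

$558.89

Homeowner's insurance = $1,475.28 annually
Property tax = $1,307.85 × 4 = $5,231.40 annually
Combined annual = $1,475.28 + $5,231.40 = $6,706.68
Per month = $6,706.68 ÷ 12 = $558.89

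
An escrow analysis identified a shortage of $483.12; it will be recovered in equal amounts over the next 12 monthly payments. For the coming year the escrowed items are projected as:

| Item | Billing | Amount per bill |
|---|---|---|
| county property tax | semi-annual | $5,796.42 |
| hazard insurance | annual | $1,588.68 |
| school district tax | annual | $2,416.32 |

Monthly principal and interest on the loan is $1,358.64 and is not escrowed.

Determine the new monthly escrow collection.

County property tax: $5,796.42 × 2 = $11,592.84 per year
Hazard insurance: $1,588.68 per year
School district tax: $2,416.32 per year
Total per year = $11,592.84 + $1,588.68 + $2,416.32 = $15,597.84
Monthly = $15,597.84 / 12 = $1,299.82
Shortage per month = $483.12 / 12 = $40.26
Adjusted monthly = $1,299.82 + $40.26 = $1,340.08

$1,340.08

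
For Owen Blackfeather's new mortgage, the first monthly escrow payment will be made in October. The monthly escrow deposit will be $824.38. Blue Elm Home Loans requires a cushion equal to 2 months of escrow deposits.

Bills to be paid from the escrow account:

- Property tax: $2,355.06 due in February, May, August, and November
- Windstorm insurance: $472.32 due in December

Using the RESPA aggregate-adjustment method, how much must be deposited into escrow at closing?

Cushion = 2 × $824.38 = $1,648.76
Trial balance (start $0, +$824.38 each month, − disbursements):
  Oct: +$824.38 → $824.38
  Nov: +$824.38 − $2,355.06 → -$706.30
  Dec: +$824.38 − $472.32 → -$354.24
  Jan: +$824.38 → $470.14
  Feb: +$824.38 − $2,355.06 → -$1,060.54
  Mar: +$824.38 → -$236.16
  Apr: +$824.38 → $588.22
  May: +$824.38 − $2,355.06 → -$942.46
  Jun: +$824.38 → -$118.08
  Jul: +$824.38 → $706.30
  Aug: +$824.38 − $2,355.06 → -$824.38
  Sep: +$824.38 → $0.00
Lowest trial balance = -$1,060.54 (Feb)
Initial deposit = cushion − low point = $1,648.76 − (-$1,060.54) = $2,709.30

$2,709.30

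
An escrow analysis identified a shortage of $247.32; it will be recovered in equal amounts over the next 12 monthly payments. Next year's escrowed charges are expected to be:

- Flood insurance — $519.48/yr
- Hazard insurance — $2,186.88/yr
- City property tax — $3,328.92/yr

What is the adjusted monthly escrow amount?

Flood insurance = $519.48 per year
Hazard insurance = $2,186.88 per year
City property tax = $3,328.92 per year
Annual escrow total = $519.48 + $2,186.88 + $3,328.92 = $6,035.28
Monthly escrow = $6,035.28 ÷ 12 = $502.94
Shortage per month = $247.32 ÷ 12 = $20.61
Adjusted monthly = $502.94 + $20.61 = $523.55

$523.55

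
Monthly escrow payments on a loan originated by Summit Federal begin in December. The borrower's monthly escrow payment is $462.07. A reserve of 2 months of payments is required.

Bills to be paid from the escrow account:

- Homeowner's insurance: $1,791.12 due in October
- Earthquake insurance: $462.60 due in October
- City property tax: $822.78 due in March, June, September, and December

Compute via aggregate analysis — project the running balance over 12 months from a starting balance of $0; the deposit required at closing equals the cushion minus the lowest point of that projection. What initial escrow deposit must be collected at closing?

Cushion = 2 × $462.07 = $924.14
Trial balance (start $0, +$462.07 each month, − disbursements):
  Dec: +$462.07 − $822.78 → -$360.71
  Jan: +$462.07 → $101.36
  Feb: +$462.07 → $563.43
  Mar: +$462.07 − $822.78 → $202.72
  Apr: +$462.07 → $664.79
  May: +$462.07 → $1,126.86
  Jun: +$462.07 − $822.78 → $766.15
  Jul: +$462.07 → $1,228.22
  Aug: +$462.07 → $1,690.29
  Sep: +$462.07 − $822.78 → $1,329.58
  Oct: +$462.07 − $2,253.72 → -$462.07
  Nov: +$462.07 → $0.00
Lowest trial balance = -$462.07 (Oct)
Initial deposit = cushion − low point = $924.14 − (-$462.07) = $1,386.21

$1,386.21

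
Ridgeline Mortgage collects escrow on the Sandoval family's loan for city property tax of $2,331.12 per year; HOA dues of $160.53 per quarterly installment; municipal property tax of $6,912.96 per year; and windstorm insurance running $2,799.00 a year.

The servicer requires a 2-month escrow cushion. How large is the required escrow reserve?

$2,114.20

City property tax: $2,331.12 per year
HOA dues: $160.53 × 4 = $642.12 per year
Municipal property tax: $6,912.96 per year
Windstorm insurance: $2,799.00 per year
Yearly total = $2,331.12 + $642.12 + $6,912.96 + $2,799.00 = $12,685.20
Monthly escrow = $12,685.20 / 12 = $1,057.10
Cushion = 2 × $1,057.10 = $2,114.20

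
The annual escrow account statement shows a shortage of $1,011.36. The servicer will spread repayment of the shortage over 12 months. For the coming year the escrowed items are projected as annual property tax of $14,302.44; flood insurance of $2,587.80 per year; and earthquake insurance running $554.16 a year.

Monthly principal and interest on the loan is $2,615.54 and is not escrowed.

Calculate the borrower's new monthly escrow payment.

Property tax = $14,302.44 annually
Flood insurance = $2,587.80 annually
Earthquake insurance = $554.16 annually
Yearly total = $14,302.44 + $2,587.80 + $554.16 = $17,444.40
Per month = $17,444.40 / 12 = $1,453.70
Monthly shortage recovery: $1,011.36 ÷ 12 = $84.28
New monthly escrow = $1,453.70 + $84.28 = $1,537.98

$1,537.98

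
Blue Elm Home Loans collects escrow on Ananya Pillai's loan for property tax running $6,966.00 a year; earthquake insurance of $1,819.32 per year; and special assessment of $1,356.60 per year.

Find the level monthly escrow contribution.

$845.16

Property tax — $6,966.00
Earthquake insurance — $1,819.32
Special assessment — $1,356.60
Yearly total = $10,141.92
Base monthly escrow = $10,141.92 ÷ 12 = $845.16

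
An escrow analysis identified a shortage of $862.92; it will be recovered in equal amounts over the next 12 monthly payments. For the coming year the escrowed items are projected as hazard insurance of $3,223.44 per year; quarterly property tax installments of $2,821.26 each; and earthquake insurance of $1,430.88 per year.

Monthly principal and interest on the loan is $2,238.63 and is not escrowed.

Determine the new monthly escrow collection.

$1,400.19

Hazard insurance: $3,223.44 annually
Property tax: $2,821.26 × 4 = $11,285.04 annually
Earthquake insurance: $1,430.88 annually
Annual escrow total = $3,223.44 + $11,285.04 + $1,430.88 = $15,939.36
Base monthly escrow = $15,939.36 ÷ 12 = $1,328.28
Monthly shortage recovery: $862.92 / 12 = $71.91
New monthly escrow = $1,328.28 + $71.91 = $1,400.19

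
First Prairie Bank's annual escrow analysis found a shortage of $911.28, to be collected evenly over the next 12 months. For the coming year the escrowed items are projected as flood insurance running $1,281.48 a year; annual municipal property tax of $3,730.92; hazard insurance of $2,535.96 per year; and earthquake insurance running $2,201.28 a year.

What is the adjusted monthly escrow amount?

$888.41

Flood insurance = $1,281.48
Municipal property tax = $3,730.92
Hazard insurance = $2,535.96
Earthquake insurance = $2,201.28
Total annual escrow = $1,281.48 + $3,730.92 + $2,535.96 + $2,201.28 = $9,749.64
Monthly = $9,749.64 ÷ 12 = $812.47
Monthly shortage recovery: $911.28 / 12 = $75.94
Adjusted monthly = $812.47 + $75.94 = $888.41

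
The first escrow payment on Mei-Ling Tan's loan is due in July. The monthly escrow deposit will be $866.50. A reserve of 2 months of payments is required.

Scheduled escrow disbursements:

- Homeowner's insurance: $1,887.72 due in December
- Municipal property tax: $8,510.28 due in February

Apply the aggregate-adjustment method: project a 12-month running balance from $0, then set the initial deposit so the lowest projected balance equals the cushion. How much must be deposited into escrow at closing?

$5,199.00

Cushion = 2 × $866.50 = $1,733.00
Trial balance (start $0, +$866.50 each month, − disbursements):
  Jul: +$866.50 → $866.50
  Aug: +$866.50 → $1,733.00
  Sep: +$866.50 → $2,599.50
  Oct: +$866.50 → $3,466.00
  Nov: +$866.50 → $4,332.50
  Dec: +$866.50 − $1,887.72 → $3,311.28
  Jan: +$866.50 → $4,177.78
  Feb: +$866.50 − $8,510.28 → -$3,466.00
  Mar: +$866.50 → -$2,599.50
  Apr: +$866.50 → -$1,733.00
  May: +$866.50 → -$866.50
  Jun: +$866.50 → $0.00
Lowest trial balance = -$3,466.00 (Feb)
Initial deposit = cushion − low point = $1,733.00 − (-$3,466.00) = $5,199.00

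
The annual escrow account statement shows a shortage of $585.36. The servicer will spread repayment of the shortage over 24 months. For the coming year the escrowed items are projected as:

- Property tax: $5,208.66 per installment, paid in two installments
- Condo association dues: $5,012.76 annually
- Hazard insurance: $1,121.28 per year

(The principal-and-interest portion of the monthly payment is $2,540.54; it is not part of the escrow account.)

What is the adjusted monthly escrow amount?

$1,403.67

Property tax: $5,208.66 × 2 = $10,417.32 per year
Condo association dues: $5,012.76 per year
Hazard insurance: $1,121.28 per year
Total annual escrow = $10,417.32 + $5,012.76 + $1,121.28 = $16,551.36
Monthly escrow = $16,551.36 / 12 = $1,379.28
Shortage per month = $585.36 ÷ 24 = $24.39
Adjusted monthly = $1,379.28 + $24.39 = $1,403.67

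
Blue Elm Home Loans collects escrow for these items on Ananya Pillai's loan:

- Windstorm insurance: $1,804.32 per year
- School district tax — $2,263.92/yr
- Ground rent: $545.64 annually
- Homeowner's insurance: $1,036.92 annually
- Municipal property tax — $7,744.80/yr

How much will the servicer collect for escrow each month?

Windstorm insurance — $1,804.32
School district tax — $2,263.92
Ground rent — $545.64
Homeowner's insurance — $1,036.92
Municipal property tax — $7,744.80
Total per year = $13,395.60
Monthly = $13,395.60 / 12 = $1,116.30

$1,116.30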